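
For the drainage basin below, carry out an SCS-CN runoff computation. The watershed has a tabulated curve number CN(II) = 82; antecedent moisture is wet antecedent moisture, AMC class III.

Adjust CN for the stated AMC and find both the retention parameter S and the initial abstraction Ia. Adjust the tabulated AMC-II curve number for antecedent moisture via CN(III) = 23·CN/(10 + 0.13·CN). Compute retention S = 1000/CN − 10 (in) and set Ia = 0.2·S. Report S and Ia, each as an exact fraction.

S = 900/943 in ≈ 0.954 in; Ia = 180/943 in ≈ 0.191 in

Adjust CN=82 to AMC III: 23·82/(10 + 0.13·82) → 1886 ÷ (1033/50) = 94300/1033 ≈ 91.288
Retention S: 1000/CN − 10 with CN=91.288 → S = 900/943 ≈ 0.954 in
Ia = 0.2S: 0.2·0.954 = 0.191 in (exactly 180/943)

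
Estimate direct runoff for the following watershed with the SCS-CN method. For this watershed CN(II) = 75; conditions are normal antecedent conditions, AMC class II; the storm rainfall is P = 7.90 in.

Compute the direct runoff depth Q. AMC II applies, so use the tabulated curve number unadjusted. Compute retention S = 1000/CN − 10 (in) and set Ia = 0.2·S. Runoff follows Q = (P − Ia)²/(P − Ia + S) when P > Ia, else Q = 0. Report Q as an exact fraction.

AMC II — tabulated CN = 75 applies directly.
Retention S: 1000/CN − 10 with CN=75.000 → S = 10/3 ≈ 3.333 in
Ia = 0.2·(10/3) = 2/3 in ≈ 0.667 in
Since P=7.900 > Ia=0.667: effective rainfall P−Ia = 217/30 in
Q: (217/30)² ÷ (317/30) = 47089/9510 in (≈ 4.952 in)

Q = 47089/9510 in ≈ 4.952 in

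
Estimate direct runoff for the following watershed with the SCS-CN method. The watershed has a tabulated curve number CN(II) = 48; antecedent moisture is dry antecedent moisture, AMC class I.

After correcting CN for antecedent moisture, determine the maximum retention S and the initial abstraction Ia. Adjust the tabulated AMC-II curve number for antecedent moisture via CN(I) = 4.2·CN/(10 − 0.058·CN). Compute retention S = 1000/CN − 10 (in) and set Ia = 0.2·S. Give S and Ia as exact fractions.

CN(I) from CN(II)=48: (4.2·48)/(10 − 0.058·48) = 12600/451 ≈ 27.938
Retention S: 1000/CN − 10 with CN=27.938 → S = 1625/63 ≈ 25.794 in
Ia = 0.2S: 0.2·25.794 = 5.159 in (exactly 325/63)

S = 1625/63 in ≈ 25.794 in; Ia = 325/63 in ≈ 5.159 in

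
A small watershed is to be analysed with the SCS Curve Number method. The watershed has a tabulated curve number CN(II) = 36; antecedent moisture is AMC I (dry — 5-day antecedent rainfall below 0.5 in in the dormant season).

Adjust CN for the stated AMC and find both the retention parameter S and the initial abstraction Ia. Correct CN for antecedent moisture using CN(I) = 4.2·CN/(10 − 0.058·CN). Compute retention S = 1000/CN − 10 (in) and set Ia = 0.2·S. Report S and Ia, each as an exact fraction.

Adjust CN=36 to AMC I: 4.2·36/(10 − 0.058·36) → (756/5) ÷ (989/125) = 18900/989 ≈ 19.110
Max retention: S = 1000/(18900/989) − 10 = 8000/189 in (≈ 42.328 in)
Ia = 0.2·(8000/189) = 1600/189 in ≈ 8.466 in

S = 8000/189 in ≈ 42.328 in; Ia = 1600/189 in ≈ 8.466 in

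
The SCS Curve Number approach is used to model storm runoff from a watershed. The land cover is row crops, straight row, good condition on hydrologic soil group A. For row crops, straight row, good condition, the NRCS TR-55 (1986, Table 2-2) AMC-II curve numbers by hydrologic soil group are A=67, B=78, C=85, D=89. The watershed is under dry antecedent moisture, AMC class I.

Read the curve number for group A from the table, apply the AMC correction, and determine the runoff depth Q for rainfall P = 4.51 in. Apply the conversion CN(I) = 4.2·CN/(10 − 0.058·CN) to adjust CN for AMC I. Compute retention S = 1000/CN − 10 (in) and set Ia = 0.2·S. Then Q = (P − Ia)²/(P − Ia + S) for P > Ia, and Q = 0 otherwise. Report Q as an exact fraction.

Q = 936918851/2777840100 in ≈ 0.337 in

NRCS table: row crops, straight row, good condition, soil group A → CN(II) = 67
Adjust CN=67 to AMC I: 4.2·67/(10 − 0.058·67) → (1407/5) ÷ (3057/500) = 46900/1019 ≈ 46.026
Retention S: 1000/CN − 10 with CN=46.026 → S = 5500/469 ≈ 11.727 in
Ia = 0.2·(5500/469) = 1100/469 in ≈ 2.345 in
Excess rainfall: 4.510 − 2.345 = 2.165 in; P > Ia so Q > 0
Runoff Q = (P−Ia)²/(P−Ia+S) = (2.165)²/(2.165+11.727) = 936918851/2777840100 ≈ 0.337 in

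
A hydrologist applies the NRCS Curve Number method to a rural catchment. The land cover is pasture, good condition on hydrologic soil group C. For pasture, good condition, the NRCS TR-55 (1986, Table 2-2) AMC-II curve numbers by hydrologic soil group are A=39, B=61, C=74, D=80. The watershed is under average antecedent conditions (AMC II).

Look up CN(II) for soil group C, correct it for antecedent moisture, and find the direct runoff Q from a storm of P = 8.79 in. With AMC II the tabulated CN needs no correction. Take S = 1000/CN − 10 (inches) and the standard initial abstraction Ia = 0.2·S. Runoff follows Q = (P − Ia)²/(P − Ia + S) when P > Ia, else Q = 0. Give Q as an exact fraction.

NRCS table: pasture, good condition, soil group C → CN(II) = 74
CN(II) = 74; AMC II needs no correction.
S = 1000/74 − 10 = 130/37 in ≈ 3.514 in
Ia = 0.2S: 0.2·3.514 = 0.703 in (exactly 26/37)
P − Ia = 8.790 − 0.703 = 29923/3700 ≈ 8.087 in (> 0, runoff occurs)
Runoff Q = (P−Ia)²/(P−Ia+S) = (8.087)²/(8.087+3.514) = 895385929/158815100 ≈ 5.638 in

Q = 895385929/158815100 in ≈ 5.638 in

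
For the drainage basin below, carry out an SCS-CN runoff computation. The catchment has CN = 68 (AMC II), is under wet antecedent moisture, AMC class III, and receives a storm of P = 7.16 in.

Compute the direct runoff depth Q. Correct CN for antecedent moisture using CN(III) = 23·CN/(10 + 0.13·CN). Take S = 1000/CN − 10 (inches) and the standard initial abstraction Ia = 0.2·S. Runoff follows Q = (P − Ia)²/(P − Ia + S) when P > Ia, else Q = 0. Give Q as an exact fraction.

Wet (AMC III): CN(III) = 23·68/(10 + 0.13·68) = 1564/(471/25) = 39100/471 ≈ 83.015
S = 1000/(39100/471) − 10 = 800/391 in ≈ 2.046 in
Initial abstraction Ia = S/5 = (800/391)/5 = 160/391 ≈ 0.409 in
P − Ia = 7.160 − 0.409 = 65989/9775 ≈ 6.751 in (> 0, runoff occurs)
Runoff Q = (P−Ia)²/(P−Ia+S) = (6.751)²/(6.751+2.046) = 4354548121/840542475 ≈ 5.181 in

Q = 4354548121/840542475 in ≈ 5.181 in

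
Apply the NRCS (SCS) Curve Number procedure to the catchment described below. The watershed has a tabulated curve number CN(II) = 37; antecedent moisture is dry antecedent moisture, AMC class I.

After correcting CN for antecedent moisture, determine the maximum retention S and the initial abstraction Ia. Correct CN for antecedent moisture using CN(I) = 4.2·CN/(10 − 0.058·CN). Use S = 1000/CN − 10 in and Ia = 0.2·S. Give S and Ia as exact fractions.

Dry (AMC I): CN(I) = 4.2·37/(10 − 0.058·37) = (777/5)/(3927/500) = 3700/187 ≈ 19.786
Max retention: S = 1000/(3700/187) − 10 = 1500/37 in (≈ 40.541 in)
Ia = 0.2·(1500/37) = 300/37 in ≈ 8.108 in

S = 1500/37 in ≈ 40.541 in; Ia = 300/37 in ≈ 8.108 in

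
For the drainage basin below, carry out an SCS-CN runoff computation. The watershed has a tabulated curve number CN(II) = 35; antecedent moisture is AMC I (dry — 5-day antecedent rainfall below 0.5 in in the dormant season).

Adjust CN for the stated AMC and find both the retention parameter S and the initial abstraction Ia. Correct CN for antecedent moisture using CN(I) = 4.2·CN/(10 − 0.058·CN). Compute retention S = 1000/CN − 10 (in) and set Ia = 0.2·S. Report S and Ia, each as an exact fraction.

S = 6500/147 in ≈ 44.218 in; Ia = 1300/147 in ≈ 8.844 in

Dry (AMC I): CN(I) = 4.2·35/(10 − 0.058·35) = 147/(797/100) = 14700/797 ≈ 18.444
Max retention: S = 1000/(14700/797) − 10 = 6500/147 in (≈ 44.218 in)
Ia = 0.2S: 0.2·44.218 = 8.844 in (exactly 1300/147)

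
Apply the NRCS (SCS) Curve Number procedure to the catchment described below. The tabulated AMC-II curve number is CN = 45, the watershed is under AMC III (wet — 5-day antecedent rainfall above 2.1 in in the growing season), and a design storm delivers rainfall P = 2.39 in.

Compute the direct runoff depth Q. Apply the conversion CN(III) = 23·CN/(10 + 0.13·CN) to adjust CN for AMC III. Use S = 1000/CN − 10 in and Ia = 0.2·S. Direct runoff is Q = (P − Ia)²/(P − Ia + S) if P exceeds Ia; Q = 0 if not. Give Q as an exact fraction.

CN(III) from CN(II)=45: (23·45)/(10 + 0.13·45) = 20700/317 ≈ 65.300
Max retention: S = 1000/(20700/317) − 10 = 1100/207 in (≈ 5.314 in)
Ia = 0.2·(1100/207) = 220/207 in ≈ 1.063 in
Excess rainfall: 2.390 − 1.063 = 1.327 in; P > Ia so Q > 0
Q: (27473/20700)² ÷ (137473/20700) = 754765729/2845691100 in (≈ 0.265 in)

Q = 754765729/2845691100 in ≈ 0.265 in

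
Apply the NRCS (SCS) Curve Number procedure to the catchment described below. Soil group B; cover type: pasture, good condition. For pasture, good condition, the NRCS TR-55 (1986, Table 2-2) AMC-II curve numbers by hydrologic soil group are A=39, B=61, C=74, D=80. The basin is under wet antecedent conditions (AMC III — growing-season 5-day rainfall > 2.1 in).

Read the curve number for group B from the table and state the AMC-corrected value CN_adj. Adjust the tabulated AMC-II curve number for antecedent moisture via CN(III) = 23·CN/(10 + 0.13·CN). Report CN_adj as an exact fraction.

CN_adj = 140300/1793 ≈ 78.249

NRCS table: pasture, good condition, soil group B → CN(II) = 61
Wet (AMC III): CN(III) = 23·61/(10 + 0.13·61) = 1403/(1793/100) = 140300/1793 ≈ 78.249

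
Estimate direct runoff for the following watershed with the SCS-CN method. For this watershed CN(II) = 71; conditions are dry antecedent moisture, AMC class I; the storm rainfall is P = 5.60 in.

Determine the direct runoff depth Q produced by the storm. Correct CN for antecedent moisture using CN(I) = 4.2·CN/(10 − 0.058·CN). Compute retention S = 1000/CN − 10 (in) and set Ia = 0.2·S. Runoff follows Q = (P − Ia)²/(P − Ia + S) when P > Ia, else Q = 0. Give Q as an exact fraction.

Q = 185613376/185905335 in ≈ 0.998 in

Adjust CN=71 to AMC I: 4.2·71/(10 − 0.058·71) → (1491/5) ÷ (2941/500) = 149100/2941 ≈ 50.697
S = 1000/(149100/2941) − 10 = 14500/1491 in ≈ 9.725 in
Ia = 0.2S: 0.2·9.725 = 1.945 in (exactly 2900/1491)
P − Ia = 5.600 − 1.945 = 27248/7455 ≈ 3.655 in (> 0, runoff occurs)
Q = (27248/7455)²/((27248/7455) + 14500/1491) = (742453504/55577025)/(99748/7455) = 185613376/185905335 in ≈ 0.998 in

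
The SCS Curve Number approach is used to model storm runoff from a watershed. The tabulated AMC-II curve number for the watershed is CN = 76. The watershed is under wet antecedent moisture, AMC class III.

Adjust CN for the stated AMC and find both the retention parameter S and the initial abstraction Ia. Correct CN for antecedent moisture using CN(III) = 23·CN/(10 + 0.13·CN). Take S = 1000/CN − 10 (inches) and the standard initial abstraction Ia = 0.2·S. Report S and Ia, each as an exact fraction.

S = 600/437 in ≈ 1.373 in; Ia = 120/437 in ≈ 0.275 in

Wet (AMC III): CN(III) = 23·76/(10 + 0.13·76) = 1748/(497/25) = 43700/497 ≈ 87.928
Max retention: S = 1000/(43700/497) − 10 = 600/437 in (≈ 1.373 in)
Ia = 0.2S: 0.2·1.373 = 0.275 in (exactly 120/437)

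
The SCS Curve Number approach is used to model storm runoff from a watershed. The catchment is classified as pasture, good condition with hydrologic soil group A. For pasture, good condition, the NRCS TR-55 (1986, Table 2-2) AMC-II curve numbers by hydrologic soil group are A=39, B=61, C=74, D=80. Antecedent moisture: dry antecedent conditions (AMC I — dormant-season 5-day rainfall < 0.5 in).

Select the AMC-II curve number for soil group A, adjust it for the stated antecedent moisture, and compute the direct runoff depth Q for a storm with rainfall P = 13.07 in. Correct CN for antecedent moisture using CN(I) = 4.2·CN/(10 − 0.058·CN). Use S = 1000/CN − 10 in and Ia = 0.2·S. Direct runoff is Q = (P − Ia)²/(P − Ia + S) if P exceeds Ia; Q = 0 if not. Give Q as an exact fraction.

Q = 211998547489/287504462700 in ≈ 0.737 in

NRCS table: pasture, good condition, soil group A → CN(II) = 39
Dry (AMC I): CN(I) = 4.2·39/(10 − 0.058·39) = (819/5)/(3869/500) = 81900/3869 ≈ 21.168
S = 1000/(81900/3869) − 10 = 30500/819 in ≈ 37.241 in
Initial abstraction Ia = S/5 = (30500/819)/5 = 6100/819 ≈ 7.448 in
Since P=13.070 > Ia=7.448: effective rainfall P−Ia = 460433/81900 in
Q = (460433/81900)²/((460433/81900) + 30500/819) = (211998547489/6707610000)/(3510433/81900) = 211998547489/287504462700 in ≈ 0.737 in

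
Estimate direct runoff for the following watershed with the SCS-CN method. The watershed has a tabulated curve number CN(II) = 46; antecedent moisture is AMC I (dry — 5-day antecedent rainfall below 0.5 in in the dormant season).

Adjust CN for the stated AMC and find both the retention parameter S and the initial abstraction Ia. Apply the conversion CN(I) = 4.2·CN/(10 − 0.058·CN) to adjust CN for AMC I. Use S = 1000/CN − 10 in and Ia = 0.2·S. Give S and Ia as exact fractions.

S = 4500/161 in ≈ 27.950 in; Ia = 900/161 in ≈ 5.590 in

CN(I) from CN(II)=46: (4.2·46)/(10 − 0.058·46) = 16100/611 ≈ 26.350
S = 1000/(16100/611) − 10 = 4500/161 in ≈ 27.950 in
Ia = 0.2S: 0.2·27.950 = 5.590 in (exactly 900/161)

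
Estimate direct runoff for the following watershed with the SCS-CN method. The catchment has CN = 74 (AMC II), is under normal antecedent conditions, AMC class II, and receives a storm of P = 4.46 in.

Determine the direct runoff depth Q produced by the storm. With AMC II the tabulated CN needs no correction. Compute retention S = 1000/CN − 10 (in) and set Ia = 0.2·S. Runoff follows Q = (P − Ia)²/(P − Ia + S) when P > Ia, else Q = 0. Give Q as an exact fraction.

AMC II — tabulated CN = 74 applies directly.
S = 1000/74 − 10 = 130/37 in ≈ 3.514 in
Initial abstraction Ia = S/5 = (130/37)/5 = 26/37 ≈ 0.703 in
P − Ia = 4.460 − 0.703 = 6951/1850 ≈ 3.757 in (> 0, runoff occurs)
Q = (6951/1850)²/((6951/1850) + 130/37) = (48316401/3422500)/(13451/1850) = 48316401/24884350 in ≈ 1.942 in

Q = 48316401/24884350 in ≈ 1.942 in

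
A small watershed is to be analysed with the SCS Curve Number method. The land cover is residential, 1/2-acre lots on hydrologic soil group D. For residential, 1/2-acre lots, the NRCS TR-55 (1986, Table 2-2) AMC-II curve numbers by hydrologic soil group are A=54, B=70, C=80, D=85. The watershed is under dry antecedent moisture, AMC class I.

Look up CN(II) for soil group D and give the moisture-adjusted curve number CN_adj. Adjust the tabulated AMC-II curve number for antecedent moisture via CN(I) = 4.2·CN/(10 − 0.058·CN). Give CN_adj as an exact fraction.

NRCS table: residential, 1/2-acre lots, soil group D → CN(II) = 85
CN(I) from CN(II)=85: (4.2·85)/(10 − 0.058·85) = 11900/169 ≈ 70.414

CN_adj = 11900/169 ≈ 70.414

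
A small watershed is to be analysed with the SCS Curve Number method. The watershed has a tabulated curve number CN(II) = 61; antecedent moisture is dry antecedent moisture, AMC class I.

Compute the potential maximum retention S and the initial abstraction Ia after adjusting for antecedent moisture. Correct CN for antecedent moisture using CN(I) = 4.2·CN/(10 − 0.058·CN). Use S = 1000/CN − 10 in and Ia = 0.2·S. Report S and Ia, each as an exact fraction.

S = 6500/427 in ≈ 15.222 in; Ia = 1300/427 in ≈ 3.044 in

Adjust CN=61 to AMC I: 4.2·61/(10 − 0.058·61) → (1281/5) ÷ (3231/500) = 42700/1077 ≈ 39.647
S = 1000/(42700/1077) − 10 = 6500/427 in ≈ 15.222 in
Ia = 0.2S: 0.2·15.222 = 3.044 in (exactly 1300/427)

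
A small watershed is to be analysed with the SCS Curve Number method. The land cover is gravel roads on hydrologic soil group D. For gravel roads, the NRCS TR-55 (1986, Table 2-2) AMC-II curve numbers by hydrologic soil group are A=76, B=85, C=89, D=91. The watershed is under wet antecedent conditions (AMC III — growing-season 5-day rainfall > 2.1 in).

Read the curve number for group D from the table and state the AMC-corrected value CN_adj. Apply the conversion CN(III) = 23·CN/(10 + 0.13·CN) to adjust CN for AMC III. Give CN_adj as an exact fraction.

NRCS table: gravel roads, soil group D → CN(II) = 91
Adjust CN=91 to AMC III: 23·91/(10 + 0.13·91) → 2093 ÷ (2183/100) = 209300/2183 ≈ 95.877

CN_adj = 209300/2183 ≈ 95.877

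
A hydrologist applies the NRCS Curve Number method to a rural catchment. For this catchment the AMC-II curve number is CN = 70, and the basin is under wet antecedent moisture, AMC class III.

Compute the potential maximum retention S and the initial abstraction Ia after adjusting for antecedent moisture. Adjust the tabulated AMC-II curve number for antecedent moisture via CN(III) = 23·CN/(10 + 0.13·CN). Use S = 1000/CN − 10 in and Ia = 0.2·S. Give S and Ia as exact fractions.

Adjust CN=70 to AMC III: 23·70/(10 + 0.13·70) → 1610 ÷ (191/10) = 16100/191 ≈ 84.293
S = 1000/(16100/191) − 10 = 300/161 in ≈ 1.863 in
Initial abstraction Ia = S/5 = (300/161)/5 = 60/161 ≈ 0.373 in

S = 300/161 in ≈ 1.863 in; Ia = 60/161 in ≈ 0.373 in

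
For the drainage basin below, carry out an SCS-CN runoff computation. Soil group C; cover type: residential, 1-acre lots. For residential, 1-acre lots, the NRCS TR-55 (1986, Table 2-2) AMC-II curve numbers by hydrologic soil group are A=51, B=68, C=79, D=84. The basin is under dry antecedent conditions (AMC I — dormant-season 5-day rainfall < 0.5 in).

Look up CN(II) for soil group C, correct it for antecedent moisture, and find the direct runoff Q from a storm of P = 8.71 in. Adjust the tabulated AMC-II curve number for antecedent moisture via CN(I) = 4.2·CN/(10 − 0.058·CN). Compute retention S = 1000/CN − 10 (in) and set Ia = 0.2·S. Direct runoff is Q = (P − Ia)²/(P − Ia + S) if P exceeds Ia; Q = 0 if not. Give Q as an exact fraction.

NRCS table: residential, 1-acre lots, soil group C → CN(II) = 79
Adjust CN=79 to AMC I: 4.2·79/(10 − 0.058·79) → (1659/5) ÷ (2709/500) = 7900/129 ≈ 61.240
S = 1000/(7900/129) − 10 = 500/79 in ≈ 6.329 in
Ia = 0.2·(500/79) = 100/79 in ≈ 1.266 in
Since P=8.710 > Ia=1.266: effective rainfall P−Ia = 58809/7900 in
Runoff Q = (P−Ia)²/(P−Ia+S) = (7.444)²/(7.444+6.329) = 3458498481/859591100 ≈ 4.023 in

Q = 3458498481/859591100 in ≈ 4.023 in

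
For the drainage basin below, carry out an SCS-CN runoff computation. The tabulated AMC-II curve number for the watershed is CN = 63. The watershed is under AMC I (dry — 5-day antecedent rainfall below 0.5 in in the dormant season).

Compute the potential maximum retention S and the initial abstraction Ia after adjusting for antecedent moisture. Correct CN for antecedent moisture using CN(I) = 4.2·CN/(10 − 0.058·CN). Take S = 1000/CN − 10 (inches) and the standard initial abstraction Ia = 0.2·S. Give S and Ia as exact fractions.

CN(I) from CN(II)=63: (4.2·63)/(10 − 0.058·63) = 132300/3173 ≈ 41.696
Retention S: 1000/CN − 10 with CN=41.696 → S = 18500/1323 ≈ 13.983 in
Ia = 0.2·(18500/1323) = 3700/1323 in ≈ 2.797 in

S = 18500/1323 in ≈ 13.983 in; Ia = 3700/1323 in ≈ 2.797 in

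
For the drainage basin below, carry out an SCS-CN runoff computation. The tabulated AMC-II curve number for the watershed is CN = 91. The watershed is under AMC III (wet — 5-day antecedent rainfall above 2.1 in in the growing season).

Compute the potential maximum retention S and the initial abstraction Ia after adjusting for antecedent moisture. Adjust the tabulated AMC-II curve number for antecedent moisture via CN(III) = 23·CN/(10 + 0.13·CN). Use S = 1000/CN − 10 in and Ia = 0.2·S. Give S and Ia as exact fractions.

Wet (AMC III): CN(III) = 23·91/(10 + 0.13·91) = 2093/(2183/100) = 209300/2183 ≈ 95.877
Max retention: S = 1000/(209300/2183) − 10 = 900/2093 in (≈ 0.430 in)
Initial abstraction Ia = S/5 = (900/2093)/5 = 180/2093 ≈ 0.086 in

S = 900/2093 in ≈ 0.430 in; Ia = 180/2093 in ≈ 0.086 in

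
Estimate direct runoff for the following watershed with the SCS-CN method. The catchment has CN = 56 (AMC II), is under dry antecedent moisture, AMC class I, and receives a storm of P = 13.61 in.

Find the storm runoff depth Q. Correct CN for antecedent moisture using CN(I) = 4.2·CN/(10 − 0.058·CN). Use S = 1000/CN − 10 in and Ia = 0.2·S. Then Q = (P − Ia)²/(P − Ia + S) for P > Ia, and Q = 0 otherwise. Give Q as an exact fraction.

CN(I) from CN(II)=56: (4.2·56)/(10 − 0.058·56) = 7350/211 ≈ 34.834
S = 1000/(7350/211) − 10 = 2750/147 in ≈ 18.707 in
Initial abstraction Ia = S/5 = (2750/147)/5 = 550/147 ≈ 3.741 in
Since P=13.610 > Ia=3.741: effective rainfall P−Ia = 145067/14700 in
Q: (145067/14700)² ÷ (420067/14700) = 21044434489/6174984900 in (≈ 3.408 in)

Q = 21044434489/6174984900 in ≈ 3.408 in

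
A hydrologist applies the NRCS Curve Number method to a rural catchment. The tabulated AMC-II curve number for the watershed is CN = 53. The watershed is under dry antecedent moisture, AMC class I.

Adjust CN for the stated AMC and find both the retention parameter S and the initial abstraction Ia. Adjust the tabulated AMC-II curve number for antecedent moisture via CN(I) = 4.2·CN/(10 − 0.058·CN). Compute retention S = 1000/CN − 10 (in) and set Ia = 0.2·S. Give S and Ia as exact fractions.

S = 23500/1113 in ≈ 21.114 in; Ia = 4700/1113 in ≈ 4.223 in

Dry (AMC I): CN(I) = 4.2·53/(10 − 0.058·53) = (1113/5)/(3463/500) = 111300/3463 ≈ 32.140
Max retention: S = 1000/(111300/3463) − 10 = 23500/1113 in (≈ 21.114 in)
Initial abstraction Ia = S/5 = (23500/1113)/5 = 4700/1113 ≈ 4.223 in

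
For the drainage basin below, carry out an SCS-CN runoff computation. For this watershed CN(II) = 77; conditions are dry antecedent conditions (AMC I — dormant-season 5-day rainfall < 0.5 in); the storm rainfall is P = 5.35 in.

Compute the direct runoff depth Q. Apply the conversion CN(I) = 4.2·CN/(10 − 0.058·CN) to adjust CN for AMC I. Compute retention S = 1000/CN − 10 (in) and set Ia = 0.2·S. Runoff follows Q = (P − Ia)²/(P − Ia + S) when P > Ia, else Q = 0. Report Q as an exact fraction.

Q = 16133826361/11545994460 in ≈ 1.397 in

CN(I) from CN(II)=77: (4.2·77)/(10 − 0.058·77) = 161700/2767 ≈ 58.439
Retention S: 1000/CN − 10 with CN=58.439 → S = 11500/1617 ≈ 7.112 in
Ia = 0.2S: 0.2·7.112 = 1.422 in (exactly 2300/1617)
Excess rainfall: 5.350 − 1.422 = 3.928 in; P > Ia so Q > 0
Q = (127019/32340)²/((127019/32340) + 11500/1617) = (16133826361/1045875600)/(357019/32340) = 16133826361/11545994460 in ≈ 1.397 in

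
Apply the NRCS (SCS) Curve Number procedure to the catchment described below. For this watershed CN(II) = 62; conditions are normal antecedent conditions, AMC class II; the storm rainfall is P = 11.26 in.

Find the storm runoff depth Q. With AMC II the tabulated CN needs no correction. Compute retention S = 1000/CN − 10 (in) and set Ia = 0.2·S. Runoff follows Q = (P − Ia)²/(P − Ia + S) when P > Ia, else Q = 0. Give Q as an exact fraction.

CN(II) = 62; AMC II needs no correction.
S = 1000/62 − 10 = 190/31 in ≈ 6.129 in
Initial abstraction Ia = S/5 = (190/31)/5 = 38/31 ≈ 1.226 in
P − Ia = 11.260 − 1.226 = 15553/1550 ≈ 10.034 in (> 0, runoff occurs)
Runoff Q = (P−Ia)²/(P−Ia+S) = (10.034)²/(10.034+6.129) = 241895809/38832150 ≈ 6.229 in

Q = 241895809/38832150 in ≈ 6.229 in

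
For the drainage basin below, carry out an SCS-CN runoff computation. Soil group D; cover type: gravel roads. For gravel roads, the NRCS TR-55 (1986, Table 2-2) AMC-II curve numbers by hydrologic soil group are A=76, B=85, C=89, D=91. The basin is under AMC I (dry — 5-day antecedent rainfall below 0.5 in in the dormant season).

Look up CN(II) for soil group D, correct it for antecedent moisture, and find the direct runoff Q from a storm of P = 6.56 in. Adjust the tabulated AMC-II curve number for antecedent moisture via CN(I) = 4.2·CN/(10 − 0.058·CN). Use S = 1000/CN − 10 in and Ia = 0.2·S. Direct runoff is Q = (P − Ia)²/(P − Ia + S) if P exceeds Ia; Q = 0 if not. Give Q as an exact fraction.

Q = 2350698256/535350725 in ≈ 4.391 in

NRCS table: gravel roads, soil group D → CN(II) = 91
Adjust CN=91 to AMC I: 4.2·91/(10 − 0.058·91) → (1911/5) ÷ (2361/500) = 63700/787 ≈ 80.940
Retention S: 1000/CN − 10 with CN=80.940 → S = 1500/637 ≈ 2.355 in
Ia = 0.2S: 0.2·2.355 = 0.471 in (exactly 300/637)
P − Ia = 6.560 − 0.471 = 96968/15925 ≈ 6.089 in (> 0, runoff occurs)
Runoff Q = (P−Ia)²/(P−Ia+S) = (6.089)²/(6.089+2.355) = 2350698256/535350725 ≈ 4.391 in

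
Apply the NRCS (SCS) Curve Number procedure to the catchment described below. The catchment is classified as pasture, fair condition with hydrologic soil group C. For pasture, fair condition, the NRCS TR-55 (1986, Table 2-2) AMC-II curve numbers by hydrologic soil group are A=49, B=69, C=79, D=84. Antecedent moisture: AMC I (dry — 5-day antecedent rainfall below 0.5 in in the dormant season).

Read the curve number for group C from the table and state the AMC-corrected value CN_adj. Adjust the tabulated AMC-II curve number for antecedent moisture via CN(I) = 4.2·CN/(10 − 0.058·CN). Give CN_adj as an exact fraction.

NRCS table: pasture, fair condition, soil group C → CN(II) = 79
Adjust CN=79 to AMC I: 4.2·79/(10 − 0.058·79) → (1659/5) ÷ (2709/500) = 7900/129 ≈ 61.240

CN_adj = 7900/129 ≈ 61.240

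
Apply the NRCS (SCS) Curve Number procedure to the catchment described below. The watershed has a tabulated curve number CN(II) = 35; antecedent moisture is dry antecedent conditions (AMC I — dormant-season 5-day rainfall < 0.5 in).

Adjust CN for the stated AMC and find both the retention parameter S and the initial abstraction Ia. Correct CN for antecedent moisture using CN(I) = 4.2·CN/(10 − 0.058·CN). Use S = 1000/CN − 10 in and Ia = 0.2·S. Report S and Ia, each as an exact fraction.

CN(I) from CN(II)=35: (4.2·35)/(10 − 0.058·35) = 14700/797 ≈ 18.444
Max retention: S = 1000/(14700/797) − 10 = 6500/147 in (≈ 44.218 in)
Ia = 0.2·(6500/147) = 1300/147 in ≈ 8.844 in

S = 6500/147 in ≈ 44.218 in; Ia = 1300/147 in ≈ 8.844 in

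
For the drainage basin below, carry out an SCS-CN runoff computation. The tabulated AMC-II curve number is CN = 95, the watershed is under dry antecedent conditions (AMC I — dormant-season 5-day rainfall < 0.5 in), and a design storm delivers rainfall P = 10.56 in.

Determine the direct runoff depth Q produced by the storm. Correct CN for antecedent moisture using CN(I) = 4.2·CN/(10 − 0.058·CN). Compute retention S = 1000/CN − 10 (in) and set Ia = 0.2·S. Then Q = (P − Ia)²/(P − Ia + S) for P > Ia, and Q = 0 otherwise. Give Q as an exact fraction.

Q = 1321905362/143809575 in ≈ 9.192 in

Dry (AMC I): CN(I) = 4.2·95/(10 − 0.058·95) = 399/(449/100) = 39900/449 ≈ 88.864
Max retention: S = 1000/(39900/449) − 10 = 500/399 in (≈ 1.253 in)
Initial abstraction Ia = S/5 = (500/399)/5 = 100/399 ≈ 0.251 in
Excess rainfall: 10.560 − 0.251 = 10.309 in; P > Ia so Q > 0
Q = (102836/9975)²/((102836/9975) + 500/399) = (10575242896/99500625)/(115336/9975) = 1321905362/143809575 in ≈ 9.192 in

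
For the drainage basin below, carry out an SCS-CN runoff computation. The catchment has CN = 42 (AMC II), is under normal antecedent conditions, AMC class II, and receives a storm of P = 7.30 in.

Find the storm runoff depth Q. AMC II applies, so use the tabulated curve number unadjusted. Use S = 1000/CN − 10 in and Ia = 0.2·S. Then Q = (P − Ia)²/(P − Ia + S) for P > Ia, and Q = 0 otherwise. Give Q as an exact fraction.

Q = 908209/809130 in ≈ 1.122 in

Average conditions: CN = 42 (no AMC adjustment).
S = 1000/42 − 10 = 290/21 in ≈ 13.810 in
Ia = 0.2·(290/21) = 58/21 in ≈ 2.762 in
P − Ia = 7.300 − 2.762 = 953/210 ≈ 4.538 in (> 0, runoff occurs)
Q: (953/210)² ÷ (3853/210) = 908209/809130 in (≈ 1.122 in)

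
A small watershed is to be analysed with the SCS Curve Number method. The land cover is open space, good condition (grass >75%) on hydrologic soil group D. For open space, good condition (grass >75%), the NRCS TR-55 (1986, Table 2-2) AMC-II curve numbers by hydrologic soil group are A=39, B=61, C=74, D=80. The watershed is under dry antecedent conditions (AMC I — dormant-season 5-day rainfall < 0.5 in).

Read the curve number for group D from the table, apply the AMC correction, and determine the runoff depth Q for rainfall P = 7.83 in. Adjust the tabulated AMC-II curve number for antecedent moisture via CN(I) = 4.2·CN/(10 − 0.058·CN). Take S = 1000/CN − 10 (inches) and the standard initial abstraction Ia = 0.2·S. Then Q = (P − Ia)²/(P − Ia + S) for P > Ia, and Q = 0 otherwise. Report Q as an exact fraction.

NRCS table: open space, good condition (grass >75%), soil group D → CN(II) = 80
Adjust CN=80 to AMC I: 4.2·80/(10 − 0.058·80) → 336 ÷ (134/25) = 4200/67 ≈ 62.687
S = 1000/(4200/67) − 10 = 125/21 in ≈ 5.952 in
Ia = 0.2·(125/21) = 25/21 in ≈ 1.190 in
P − Ia = 7.830 − 1.190 = 13943/2100 ≈ 6.640 in (> 0, runoff occurs)
Runoff Q = (P−Ia)²/(P−Ia+S) = (6.640)²/(6.640+5.952) = 194407249/55530300 ≈ 3.501 in

Q = 194407249/55530300 in ≈ 3.501 in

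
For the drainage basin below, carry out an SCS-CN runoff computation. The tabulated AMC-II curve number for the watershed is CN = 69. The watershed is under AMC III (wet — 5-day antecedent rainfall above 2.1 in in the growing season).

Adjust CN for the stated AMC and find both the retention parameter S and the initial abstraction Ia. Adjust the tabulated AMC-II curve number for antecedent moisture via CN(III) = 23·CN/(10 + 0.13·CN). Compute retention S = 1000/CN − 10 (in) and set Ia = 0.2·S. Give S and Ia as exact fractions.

Wet (AMC III): CN(III) = 23·69/(10 + 0.13·69) = 1587/(1897/100) = 158700/1897 ≈ 83.658
S = 1000/(158700/1897) − 10 = 3100/1587 in ≈ 1.953 in
Initial abstraction Ia = S/5 = (3100/1587)/5 = 620/1587 ≈ 0.391 in

S = 3100/1587 in ≈ 1.953 in; Ia = 620/1587 in ≈ 0.391 in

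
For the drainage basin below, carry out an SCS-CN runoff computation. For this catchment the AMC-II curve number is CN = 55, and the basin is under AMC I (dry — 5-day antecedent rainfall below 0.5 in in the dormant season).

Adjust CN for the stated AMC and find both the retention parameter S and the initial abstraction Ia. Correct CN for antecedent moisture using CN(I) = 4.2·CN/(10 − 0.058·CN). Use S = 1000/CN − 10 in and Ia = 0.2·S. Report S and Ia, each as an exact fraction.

Adjust CN=55 to AMC I: 4.2·55/(10 − 0.058·55) → 231 ÷ (681/100) = 7700/227 ≈ 33.921
Max retention: S = 1000/(7700/227) − 10 = 1500/77 in (≈ 19.481 in)
Initial abstraction Ia = S/5 = (1500/77)/5 = 300/77 ≈ 3.896 in

S = 1500/77 in ≈ 19.481 in; Ia = 300/77 in ≈ 3.896 in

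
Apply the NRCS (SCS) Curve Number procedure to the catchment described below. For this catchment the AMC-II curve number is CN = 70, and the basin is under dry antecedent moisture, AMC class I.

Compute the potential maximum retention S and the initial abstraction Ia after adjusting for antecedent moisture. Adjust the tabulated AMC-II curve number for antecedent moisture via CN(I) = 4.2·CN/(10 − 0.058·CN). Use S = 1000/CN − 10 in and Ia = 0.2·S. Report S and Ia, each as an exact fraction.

CN(I) from CN(II)=70: (4.2·70)/(10 − 0.058·70) = 4900/99 ≈ 49.495
Retention S: 1000/CN − 10 with CN=49.495 → S = 500/49 ≈ 10.204 in
Ia = 0.2S: 0.2·10.204 = 2.041 in (exactly 100/49)

S = 500/49 in ≈ 10.204 in; Ia = 100/49 in ≈ 2.041 in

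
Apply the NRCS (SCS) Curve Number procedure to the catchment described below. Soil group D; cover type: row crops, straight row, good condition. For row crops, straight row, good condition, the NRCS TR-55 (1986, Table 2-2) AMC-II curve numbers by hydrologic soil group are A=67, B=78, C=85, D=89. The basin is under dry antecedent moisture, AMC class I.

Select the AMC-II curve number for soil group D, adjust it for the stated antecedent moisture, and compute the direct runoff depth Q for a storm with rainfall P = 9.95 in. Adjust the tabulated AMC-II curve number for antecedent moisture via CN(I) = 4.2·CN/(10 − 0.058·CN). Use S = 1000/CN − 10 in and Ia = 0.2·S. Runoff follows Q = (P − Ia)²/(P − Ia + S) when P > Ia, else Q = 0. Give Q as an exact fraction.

Q = 122451704761/17192220780 in ≈ 7.123 in

NRCS table: row crops, straight row, good condition, soil group D → CN(II) = 89
CN(I) from CN(II)=89: (4.2·89)/(10 − 0.058·89) = 186900/2419 ≈ 77.263
Max retention: S = 1000/(186900/2419) − 10 = 5500/1869 in (≈ 2.943 in)
Initial abstraction Ia = S/5 = (5500/1869)/5 = 1100/1869 ≈ 0.589 in
Since P=9.950 > Ia=0.589: effective rainfall P−Ia = 349931/37380 in
Q: (349931/37380)² ÷ (459931/37380) = 122451704761/17192220780 in (≈ 7.123 in)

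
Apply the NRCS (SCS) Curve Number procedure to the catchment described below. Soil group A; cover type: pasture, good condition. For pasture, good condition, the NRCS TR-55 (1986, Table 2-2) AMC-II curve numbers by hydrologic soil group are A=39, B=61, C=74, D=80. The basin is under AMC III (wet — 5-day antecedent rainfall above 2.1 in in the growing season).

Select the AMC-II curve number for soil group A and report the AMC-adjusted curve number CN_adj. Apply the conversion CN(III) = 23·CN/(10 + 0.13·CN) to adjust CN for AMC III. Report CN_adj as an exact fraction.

CN_adj = 89700/1507 ≈ 59.522

NRCS table: pasture, good condition, soil group A → CN(II) = 39
CN(III) from CN(II)=39: (23·39)/(10 + 0.13·39) = 89700/1507 ≈ 59.522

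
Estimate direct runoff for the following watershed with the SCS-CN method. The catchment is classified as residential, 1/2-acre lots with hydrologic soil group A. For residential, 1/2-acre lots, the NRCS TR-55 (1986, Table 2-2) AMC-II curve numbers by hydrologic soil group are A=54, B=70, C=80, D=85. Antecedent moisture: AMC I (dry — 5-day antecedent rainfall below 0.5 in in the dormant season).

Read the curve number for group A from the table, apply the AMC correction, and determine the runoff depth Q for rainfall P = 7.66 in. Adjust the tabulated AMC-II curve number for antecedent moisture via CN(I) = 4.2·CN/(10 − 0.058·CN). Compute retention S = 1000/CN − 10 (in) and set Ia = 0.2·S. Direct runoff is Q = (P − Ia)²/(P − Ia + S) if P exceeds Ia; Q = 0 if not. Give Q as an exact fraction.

NRCS table: residential, 1/2-acre lots, soil group A → CN(II) = 54
Adjust CN=54 to AMC I: 4.2·54/(10 − 0.058·54) → (1134/5) ÷ (1717/250) = 56700/1717 ≈ 33.023
Max retention: S = 1000/(56700/1717) − 10 = 11500/567 in (≈ 20.282 in)
Initial abstraction Ia = S/5 = (11500/567)/5 = 2300/567 ≈ 4.056 in
Since P=7.660 > Ia=4.056: effective rainfall P−Ia = 102161/28350 in
Runoff Q = (P−Ia)²/(P−Ia+S) = (3.604)²/(3.604+20.282) = 10436869921/19197514350 ≈ 0.544 in

Q = 10436869921/19197514350 in ≈ 0.544 in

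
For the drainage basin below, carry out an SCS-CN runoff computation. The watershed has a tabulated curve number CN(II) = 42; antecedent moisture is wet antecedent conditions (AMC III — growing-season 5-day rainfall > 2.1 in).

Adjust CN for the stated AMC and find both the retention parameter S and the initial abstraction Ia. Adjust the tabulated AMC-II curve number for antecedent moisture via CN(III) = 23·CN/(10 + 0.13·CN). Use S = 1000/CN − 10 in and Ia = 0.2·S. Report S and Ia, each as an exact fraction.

CN(III) from CN(II)=42: (23·42)/(10 + 0.13·42) = 48300/773 ≈ 62.484
S = 1000/(48300/773) − 10 = 2900/483 in ≈ 6.004 in
Ia = 0.2·(2900/483) = 580/483 in ≈ 1.201 in

S = 2900/483 in ≈ 6.004 in; Ia = 580/483 in ≈ 1.201 in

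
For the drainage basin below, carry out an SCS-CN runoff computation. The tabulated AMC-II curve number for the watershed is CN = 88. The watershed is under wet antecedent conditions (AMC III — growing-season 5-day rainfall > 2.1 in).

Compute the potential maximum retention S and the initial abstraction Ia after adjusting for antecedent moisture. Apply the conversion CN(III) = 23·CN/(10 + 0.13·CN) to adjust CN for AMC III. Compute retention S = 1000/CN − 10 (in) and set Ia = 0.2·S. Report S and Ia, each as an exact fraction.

S = 150/253 in ≈ 0.593 in; Ia = 30/253 in ≈ 0.119 in

Adjust CN=88 to AMC III: 23·88/(10 + 0.13·88) → 2024 ÷ (536/25) = 6325/67 ≈ 94.403
Retention S: 1000/CN − 10 with CN=94.403 → S = 150/253 ≈ 0.593 in
Ia = 0.2·(150/253) = 30/253 in ≈ 0.119 in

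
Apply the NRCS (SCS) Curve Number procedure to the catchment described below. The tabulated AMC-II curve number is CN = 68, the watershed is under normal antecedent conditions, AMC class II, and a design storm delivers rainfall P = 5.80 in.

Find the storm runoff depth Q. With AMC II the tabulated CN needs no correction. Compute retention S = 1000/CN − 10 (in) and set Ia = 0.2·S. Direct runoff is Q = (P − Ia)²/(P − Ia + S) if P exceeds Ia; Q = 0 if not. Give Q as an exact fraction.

Average conditions: CN = 68 (no AMC adjustment).
Retention S: 1000/CN − 10 with CN=68.000 → S = 80/17 ≈ 4.706 in
Ia = 0.2S: 0.2·4.706 = 0.941 in (exactly 16/17)
P − Ia = 5.800 − 0.941 = 413/85 ≈ 4.859 in (> 0, runoff occurs)
Q: (413/85)² ÷ (813/85) = 170569/69105 in (≈ 2.468 in)

Q = 170569/69105 in ≈ 2.468 in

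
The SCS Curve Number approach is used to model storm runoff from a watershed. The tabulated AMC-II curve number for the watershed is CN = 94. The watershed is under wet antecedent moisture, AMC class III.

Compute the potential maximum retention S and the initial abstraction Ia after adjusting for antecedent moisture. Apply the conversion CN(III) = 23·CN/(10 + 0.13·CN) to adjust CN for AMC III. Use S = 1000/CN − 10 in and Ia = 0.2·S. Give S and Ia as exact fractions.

S = 300/1081 in ≈ 0.278 in; Ia = 60/1081 in ≈ 0.056 in

CN(III) from CN(II)=94: (23·94)/(10 + 0.13·94) = 108100/1111 ≈ 97.300
Retention S: 1000/CN − 10 with CN=97.300 → S = 300/1081 ≈ 0.278 in
Initial abstraction Ia = S/5 = (300/1081)/5 = 60/1081 ≈ 0.056 in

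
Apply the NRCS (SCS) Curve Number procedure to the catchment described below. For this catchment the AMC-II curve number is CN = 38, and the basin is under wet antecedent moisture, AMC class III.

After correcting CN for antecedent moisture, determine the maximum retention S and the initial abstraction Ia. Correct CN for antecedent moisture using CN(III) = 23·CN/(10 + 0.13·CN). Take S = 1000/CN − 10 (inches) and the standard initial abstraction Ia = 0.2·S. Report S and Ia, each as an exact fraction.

Adjust CN=38 to AMC III: 23·38/(10 + 0.13·38) → 874 ÷ (747/50) = 43700/747 ≈ 58.501
S = 1000/(43700/747) − 10 = 3100/437 in ≈ 7.094 in
Ia = 0.2S: 0.2·7.094 = 1.419 in (exactly 620/437)

S = 3100/437 in ≈ 7.094 in; Ia = 620/437 in ≈ 1.419 in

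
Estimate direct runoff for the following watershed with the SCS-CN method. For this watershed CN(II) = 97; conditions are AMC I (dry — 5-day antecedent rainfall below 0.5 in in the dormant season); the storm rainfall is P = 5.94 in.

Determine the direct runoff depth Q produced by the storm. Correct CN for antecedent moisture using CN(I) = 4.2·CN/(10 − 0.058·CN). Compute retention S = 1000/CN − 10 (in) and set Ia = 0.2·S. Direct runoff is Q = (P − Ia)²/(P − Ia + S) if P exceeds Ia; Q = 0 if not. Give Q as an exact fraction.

Q = 38676335569/7525458850 in ≈ 5.139 in

Dry (AMC I): CN(I) = 4.2·97/(10 − 0.058·97) = (2037/5)/(2187/500) = 67900/729 ≈ 93.141
Retention S: 1000/CN − 10 with CN=93.141 → S = 500/679 ≈ 0.736 in
Ia = 0.2·(500/679) = 100/679 in ≈ 0.147 in
P − Ia = 5.940 − 0.147 = 196663/33950 ≈ 5.793 in (> 0, runoff occurs)
Q: (196663/33950)² ÷ (221663/33950) = 38676335569/7525458850 in (≈ 5.139 in)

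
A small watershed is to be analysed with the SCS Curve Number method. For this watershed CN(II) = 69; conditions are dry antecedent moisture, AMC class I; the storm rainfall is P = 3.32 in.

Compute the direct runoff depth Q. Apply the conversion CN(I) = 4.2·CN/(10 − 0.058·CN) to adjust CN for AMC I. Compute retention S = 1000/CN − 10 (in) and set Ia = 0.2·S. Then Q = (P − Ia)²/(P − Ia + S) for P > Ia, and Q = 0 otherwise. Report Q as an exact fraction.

Q = 1829016289/15586422075 in ≈ 0.117 in

CN(I) from CN(II)=69: (4.2·69)/(10 − 0.058·69) = 144900/2999 ≈ 48.316
Max retention: S = 1000/(144900/2999) − 10 = 15500/1449 in (≈ 10.697 in)
Ia = 0.2S: 0.2·10.697 = 2.139 in (exactly 3100/1449)
P − Ia = 3.320 − 2.139 = 42767/36225 ≈ 1.181 in (> 0, runoff occurs)
Q = (42767/36225)²/((42767/36225) + 15500/1449) = (1829016289/1312250625)/(430267/36225) = 1829016289/15586422075 in ≈ 0.117 in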